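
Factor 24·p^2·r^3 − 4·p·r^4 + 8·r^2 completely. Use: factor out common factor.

24·p^2·r^3 − 4·p·r^4 + 8·r^2
= 4(6·p^2·r^3 − p·r^4 + 2·r^2)    [factor out 4]
= 4·r^2(6·p^2·r − p·r^2 + 2)    [factor out r^2]

4·r^2(6·p^2·r − p·r^2 + 2)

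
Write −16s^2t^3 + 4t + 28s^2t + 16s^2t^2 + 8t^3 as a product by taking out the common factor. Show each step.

−16s^2t^3 + 4t + 28s^2t + 16s^2t^2 + 8t^3
= 4(−4s^2t^3 + t + 7s^2t + 4s^2t^2 + 2t^3)    [factor out 4]
= 4t(−4s^2t^2 + 1 + 7s^2 + 4s^2t + 2t^2)    [factor out t]

4t(−4s^2t^2 + 1 + 7s^2 + 4s^2t + 2t^2)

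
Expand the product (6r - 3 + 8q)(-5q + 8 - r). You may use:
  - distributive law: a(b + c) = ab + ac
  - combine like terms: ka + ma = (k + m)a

(6r - 3 + 8q)(-5q + 8 - r)
= -30qr + 48r - 6r^2 + 15q - 24 + 3r - 40q^2 + 64q - 8qr    [distributive law]
= -38qr + 51r - 6r^2 + 79q - 24 - 40q^2    [combine like terms]

-38qr + 51r - 6r^2 + 79q - 24 - 40q^2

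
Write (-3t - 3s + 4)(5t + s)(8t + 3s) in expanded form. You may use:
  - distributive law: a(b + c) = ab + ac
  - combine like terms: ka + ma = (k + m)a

(-3t - 3s + 4)(5t + s)(8t + 3s)
= (-15t² - 3st - 15st - 3s² + 20t + 4s)(8t + 3s)    [distributive law]
= (-15t² - 18st - 3s² + 20t + 4s)(8t + 3s)    [combine like terms]
= -120t³ - 45st² - 144st² - 54s²t - 24s²t - 9s³ + 160t² + 60st + 32st + 12s²    [distributive law]
= -120t³ - 189st² - 78s²t - 9s³ + 160t² + 92st + 12s²    [combine like terms]

-120t³ - 189st² - 78s²t - 9s³ + 160t² + 92st + 12s²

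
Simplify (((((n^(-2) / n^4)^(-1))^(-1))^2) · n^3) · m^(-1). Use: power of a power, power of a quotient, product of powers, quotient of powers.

(((((n^(-2) / n^4)^(-1))^(-1))^2) · n^3) · m^(-1)
= ((((n^(-2) / n^4)^(-1))^(-2)) · n^3) · m^(-1)    [power of a power]
= (((n^(-2) / n^4)^2) · n^3) · m^(-1)    [power of a power]
= ((((n^(-2))^2) / ((n^4)^2)) · n^3) · m^(-1)    [power of a quotient]
= ((n^(-4) / ((n^4)^2)) · n^3) · m^(-1)    [power of a power]
= ((n^(-4) / n^8) · n^3) · m^(-1)    [power of a power]
= (n^(-12) · n^3) · m^(-1)    [quotient of powers]
= n^(-9) · m^(-1)    [product of powers]
= m^(-1)n^(-9)    [rearrange]

m^(-1)n^(-9)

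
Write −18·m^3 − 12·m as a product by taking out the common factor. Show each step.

6·m(−3·m^2 − 2)

−18·m^3 − 12·m
= 6(−3·m^3 − 2·m)    [factor out 6]
= 6·m(−3·m^2 − 2)    [factor out m]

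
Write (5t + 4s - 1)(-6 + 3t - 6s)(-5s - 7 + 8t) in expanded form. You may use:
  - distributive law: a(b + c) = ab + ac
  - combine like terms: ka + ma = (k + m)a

147st + 279t - 369t^2 - 219st^2 + 120t^3 - 102s^2t + 258s^2 + 96s + 120s^3 - 42

(5t + 4s - 1)(-6 + 3t - 6s)(-5s - 7 + 8t)
= (-30t + 15t^2 - 30st - 24s + 12st - 24s^2 + 6 - 3t + 6s)(-5s - 7 + 8t)    [distributive law]
= (-33t + 15t^2 - 18st - 18s - 24s^2 + 6)(-5s - 7 + 8t)    [combine like terms]
= 165st + 231t - 264t^2 - 75st^2 - 105t^2 + 120t^3 + 90s^2t + 126st - 144st^2 + 90s^2 + 126s - 144st + 120s^3 + 168s^2 - 192s^2t - 30s - 42 + 48t    [distributive law]
= 147st + 279t - 369t^2 - 219st^2 + 120t^3 - 102s^2t + 258s^2 + 96s + 120s^3 - 42    [combine like terms]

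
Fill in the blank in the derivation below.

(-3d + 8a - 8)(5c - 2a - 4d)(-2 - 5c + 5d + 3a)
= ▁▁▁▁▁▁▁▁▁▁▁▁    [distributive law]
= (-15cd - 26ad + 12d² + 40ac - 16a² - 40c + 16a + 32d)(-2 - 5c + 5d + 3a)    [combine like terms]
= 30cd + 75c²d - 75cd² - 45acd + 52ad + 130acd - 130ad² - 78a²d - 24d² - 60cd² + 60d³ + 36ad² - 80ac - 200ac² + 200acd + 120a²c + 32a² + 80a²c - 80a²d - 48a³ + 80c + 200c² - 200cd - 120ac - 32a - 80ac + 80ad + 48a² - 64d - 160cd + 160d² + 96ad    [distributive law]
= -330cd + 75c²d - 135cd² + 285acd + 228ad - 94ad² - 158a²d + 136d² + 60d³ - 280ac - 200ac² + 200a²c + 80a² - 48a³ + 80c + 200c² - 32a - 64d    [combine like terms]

Applying distributive law to the line above:

(-15cd + 6ad + 12d² + 40ac - 16a² - 32ad - 40c + 16a + 32d)(-2 - 5c + 5d + 3a)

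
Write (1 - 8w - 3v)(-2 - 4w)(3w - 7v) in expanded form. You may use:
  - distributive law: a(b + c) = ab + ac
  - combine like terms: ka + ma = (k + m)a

(1 - 8w - 3v)(-2 - 4w)(3w - 7v)
= (-2 - 4w + 16w + 32w² + 6v + 12vw)(3w - 7v)    [distributive law]
= (-2 + 12w + 32w² + 6v + 12vw)(3w - 7v)    [combine like terms]
= -6w + 14v + 36w² - 84vw + 96w³ - 224vw² + 18vw - 42v² + 36vw² - 84v²w    [distributive law]
= -6w + 14v + 36w² - 66vw + 96w³ - 188vw² - 42v² - 84v²w    [combine like terms]

-6w + 14v + 36w² - 66vw + 96w³ - 188vw² - 42v² - 84v²w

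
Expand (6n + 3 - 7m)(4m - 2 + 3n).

(6n + 3 - 7m)(4m - 2 + 3n)
= 24mn - 12n + 18n^2 + 12m - 6 + 9n - 28m^2 + 14m - 21mn    [distributive law]
= 3mn - 3n + 18n^2 + 26m - 6 - 28m^2    [combine like terms]

3mn - 3n + 18n^2 + 26m - 6 - 28m^2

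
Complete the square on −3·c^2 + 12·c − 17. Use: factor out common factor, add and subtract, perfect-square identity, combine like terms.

−3·c^2 + 12·c − 17
= −3(c^2 − 4·c) − 17    [factor out -3 from the c-terms]
= −3(c^2 − 4·c + 4 − 4) − 17    [add and subtract 4 inside the bracket]
= −3(c − 2)^2 + 12 − 17    [perfect-square identity]
= −3(c − 2)^2 − 5    [combine constants]

−3(c − 2)^2 − 5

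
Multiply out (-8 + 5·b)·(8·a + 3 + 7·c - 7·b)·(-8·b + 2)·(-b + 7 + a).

(-8 + 5·b)·(8·a + 3 + 7·c - 7·b)·(-8·b + 2)·(-b + 7 + a)
= (-64·a - 24 - 56·c + 56·b + 40·a·b + 15·b + 35·b·c - 35·b^2)·(-8·b + 2)·(-b + 7 + a)    [distributive law]
= (-64·a - 24 - 56·c + 71·b + 40·a·b + 35·b·c - 35·b^2)·(-8·b + 2)·(-b + 7 + a)    [combine like terms]
= (512·a·b - 128·a + 192·b - 48 + 448·b·c - 112·c - 568·b^2 + 142·b - 320·a·b^2 + 80·a·b - 280·b^2·c + 70·b·c + 280·b^3 - 70·b^2)·(-b + 7 + a)    [distributive law]
= (592·a·b - 128·a + 334·b - 48 + 518·b·c - 112·c - 638·b^2 - 320·a·b^2 - 280·b^2·c + 280·b^3)·(-b + 7 + a)    [combine like terms]
= -592·a·b^2 + 4144·a·b + 592·a^2·b + 128·a·b - 896·a - 128·a^2 - 334·b^2 + 2338·b + 334·a·b + 48·b - 336 - 48·a - 518·b^2·c + 3626·b·c + 518·a·b·c + 112·b·c - 784·c - 112·a·c + 638·b^3 - 4466·b^2 - 638·a·b^2 + 320·a·b^3 - 2240·a·b^2 - 320·a^2·b^2 + 280·b^3·c - 1960·b^2·c - 280·a·b^2·c - 280·b^4 + 1960·b^3 + 280·a·b^3    [distributive law]
= -3470·a·b^2 + 4606·a·b + 592·a^2·b - 944·a - 128·a^2 - 4800·b^2 + 2386·b - 336 - 2478·b^2·c + 3738·b·c + 518·a·b·c - 784·c - 112·a·c + 2598·b^3 + 600·a·b^3 - 320·a^2·b^2 + 280·b^3·c - 280·a·b^2·c - 280·b^4    [combine like terms]

-3470·a·b^2 + 4606·a·b + 592·a^2·b - 944·a - 128·a^2 - 4800·b^2 + 2386·b - 336 - 2478·b^2·c + 3738·b·c + 518·a·b·c - 784·c - 112·a·c + 2598·b^3 + 600·a·b^3 - 320·a^2·b^2 + 280·b^3·c - 280·a·b^2·c - 280·b^4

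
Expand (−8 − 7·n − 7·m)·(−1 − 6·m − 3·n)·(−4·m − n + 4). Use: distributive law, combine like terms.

188·m + 116·n + 32 − 52·m^2 + 73·m·n + 53·n^2 − 294·m^2·n − 147·m·n^2 − 21·n^3 − 168·m^3

(−8 − 7·n − 7·m)·(−1 − 6·m − 3·n)·(−4·m − n + 4)
= (8 + 48·m + 24·n + 7·n + 42·m·n + 21·n^2 + 7·m + 42·m^2 + 21·m·n)·(−4·m − n + 4)    [distributive law]
= (8 + 55·m + 31·n + 63·m·n + 21·n^2 + 42·m^2)·(−4·m − n + 4)    [combine like terms]
= −32·m − 8·n + 32 − 220·m^2 − 55·m·n + 220·m − 124·m·n − 31·n^2 + 124·n − 252·m^2·n − 63·m·n^2 + 252·m·n − 84·m·n^2 − 21·n^3 + 84·n^2 − 168·m^3 − 42·m^2·n + 168·m^2    [distributive law]
= 188·m + 116·n + 32 − 52·m^2 + 73·m·n + 53·n^2 − 294·m^2·n − 147·m·n^2 − 21·n^3 − 168·m^3    [combine like terms]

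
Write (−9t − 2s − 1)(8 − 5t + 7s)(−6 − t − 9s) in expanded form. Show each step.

410t − 203t^2 + 944st − 45t^3 − 352st^2 + 491s^2t + 210s + 291s^2 + 126s^3 + 48

(−9t − 2s − 1)(8 − 5t + 7s)(−6 − t − 9s)
= (−72t + 45t^2 − 63st − 16s + 10st − 14s^2 − 8 + 5t − 7s)(−6 − t − 9s)    [distributive law]
= (−67t + 45t^2 − 53st − 23s − 14s^2 − 8)(−6 − t − 9s)    [combine like terms]
= 402t + 67t^2 + 603st − 270t^2 − 45t^3 − 405st^2 + 318st + 53st^2 + 477s^2t + 138s + 23st + 207s^2 + 84s^2 + 14s^2t + 126s^3 + 48 + 8t + 72s    [distributive law]
= 410t − 203t^2 + 944st − 45t^3 − 352st^2 + 491s^2t + 210s + 291s^2 + 126s^3 + 48    [combine like terms]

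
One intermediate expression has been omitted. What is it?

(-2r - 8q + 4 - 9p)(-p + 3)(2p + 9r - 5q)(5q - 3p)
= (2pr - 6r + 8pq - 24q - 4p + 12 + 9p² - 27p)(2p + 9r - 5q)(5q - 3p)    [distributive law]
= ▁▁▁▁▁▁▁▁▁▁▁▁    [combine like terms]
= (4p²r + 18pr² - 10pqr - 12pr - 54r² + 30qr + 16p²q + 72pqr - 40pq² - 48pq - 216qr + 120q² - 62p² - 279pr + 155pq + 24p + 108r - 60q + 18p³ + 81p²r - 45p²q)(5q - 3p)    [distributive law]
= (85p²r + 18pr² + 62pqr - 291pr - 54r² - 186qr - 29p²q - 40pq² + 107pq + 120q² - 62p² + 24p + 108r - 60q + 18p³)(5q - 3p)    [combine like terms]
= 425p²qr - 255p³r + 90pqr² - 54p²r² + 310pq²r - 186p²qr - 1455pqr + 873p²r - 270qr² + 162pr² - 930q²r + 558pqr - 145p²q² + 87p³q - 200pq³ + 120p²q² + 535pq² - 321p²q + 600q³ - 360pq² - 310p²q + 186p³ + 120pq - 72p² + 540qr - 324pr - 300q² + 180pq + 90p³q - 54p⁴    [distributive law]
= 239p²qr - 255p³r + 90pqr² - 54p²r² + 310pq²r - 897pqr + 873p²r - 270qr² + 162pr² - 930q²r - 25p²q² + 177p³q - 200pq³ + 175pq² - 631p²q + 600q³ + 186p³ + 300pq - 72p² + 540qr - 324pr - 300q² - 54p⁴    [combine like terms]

By combine like terms:

(2pr - 6r + 8pq - 24q - 31p + 12 + 9p²)(2p + 9r - 5q)(5q - 3p)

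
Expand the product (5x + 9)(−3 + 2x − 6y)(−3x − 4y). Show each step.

−9x^2 + 150xy − 30x^3 + 50x^2y + 120xy^2 + 81x + 108y + 216y^2

(5x + 9)(−3 + 2x − 6y)(−3x − 4y)
= (−15x + 10x^2 − 30xy − 27 + 18x − 54y)(−3x − 4y)    [distributive law]
= (3x + 10x^2 − 30xy − 27 − 54y)(−3x − 4y)    [combine like terms]
= −9x^2 − 12xy − 30x^3 − 40x^2y + 90x^2y + 120xy^2 + 81x + 108y + 162xy + 216y^2    [distributive law]
= −9x^2 + 150xy − 30x^3 + 50x^2y + 120xy^2 + 81x + 108y + 216y^2    [combine like terms]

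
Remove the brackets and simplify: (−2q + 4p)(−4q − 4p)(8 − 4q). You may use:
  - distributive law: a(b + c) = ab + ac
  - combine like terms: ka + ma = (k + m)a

(−2q + 4p)(−4q − 4p)(8 − 4q)
= (8q² + 8pq − 16pq − 16p²)(8 − 4q)    [distributive law]
= (8q² − 8pq − 16p²)(8 − 4q)    [combine like terms]
= 64q² − 32q³ − 64pq + 32pq² − 128p² + 64p²q    [distributive law]

64q² − 32q³ − 64pq + 32pq² − 128p² + 64p²q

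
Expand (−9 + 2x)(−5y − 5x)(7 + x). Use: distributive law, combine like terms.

(−9 + 2x)(−5y − 5x)(7 + x)
= (45y + 45x − 10xy − 10x^2)(7 + x)    [distributive law]
= 315y + 45xy + 315x + 45x^2 − 70xy − 10x^2y − 70x^2 − 10x^3    [distributive law]
= 315y − 25xy + 315x − 25x^2 − 10x^2y − 10x^3    [combine like terms]

315y − 25xy + 315x − 25x^2 − 10x^2y − 10x^3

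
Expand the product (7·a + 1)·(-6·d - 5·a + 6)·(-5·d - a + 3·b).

(7·a + 1)·(-6·d - 5·a + 6)·(-5·d - a + 3·b)
= (-42·a·d - 35·a^2 + 42·a - 6·d - 5·a + 6)·(-5·d - a + 3·b)    [distributive law]
= (-42·a·d - 35·a^2 + 37·a - 6·d + 6)·(-5·d - a + 3·b)    [combine like terms]
= 210·a·d^2 + 42·a^2·d - 126·a·b·d + 175·a^2·d + 35·a^3 - 105·a^2·b - 185·a·d - 37·a^2 + 111·a·b + 30·d^2 + 6·a·d - 18·b·d - 30·d - 6·a + 18·b    [distributive law]
= 210·a·d^2 + 217·a^2·d - 126·a·b·d + 35·a^3 - 105·a^2·b - 179·a·d - 37·a^2 + 111·a·b + 30·d^2 - 18·b·d - 30·d - 6·a + 18·b    [combine like terms]

210·a·d^2 + 217·a^2·d - 126·a·b·d + 35·a^3 - 105·a^2·b - 179·a·d - 37·a^2 + 111·a·b + 30·d^2 - 18·b·d - 30·d - 6·a + 18·b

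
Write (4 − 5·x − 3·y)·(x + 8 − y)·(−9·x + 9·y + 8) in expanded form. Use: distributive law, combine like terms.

284·x^2 − 56·x·y − 576·x + 64·y + 256 − 228·y^2 + 45·x^3 − 63·x^2·y − 9·x·y^2 + 27·y^3

(4 − 5·x − 3·y)·(x + 8 − y)·(−9·x + 9·y + 8)
= (4·x + 32 − 4·y − 5·x^2 − 40·x + 5·x·y − 3·x·y − 24·y + 3·y^2)·(−9·x + 9·y + 8)    [distributive law]
= (−36·x + 32 − 28·y − 5·x^2 + 2·x·y + 3·y^2)·(−9·x + 9·y + 8)    [combine like terms]
= 324·x^2 − 324·x·y − 288·x − 288·x + 288·y + 256 + 252·x·y − 252·y^2 − 224·y + 45·x^3 − 45·x^2·y − 40·x^2 − 18·x^2·y + 18·x·y^2 + 16·x·y − 27·x·y^2 + 27·y^3 + 24·y^2    [distributive law]
= 284·x^2 − 56·x·y − 576·x + 64·y + 256 − 228·y^2 + 45·x^3 − 63·x^2·y − 9·x·y^2 + 27·y^3    [combine like terms]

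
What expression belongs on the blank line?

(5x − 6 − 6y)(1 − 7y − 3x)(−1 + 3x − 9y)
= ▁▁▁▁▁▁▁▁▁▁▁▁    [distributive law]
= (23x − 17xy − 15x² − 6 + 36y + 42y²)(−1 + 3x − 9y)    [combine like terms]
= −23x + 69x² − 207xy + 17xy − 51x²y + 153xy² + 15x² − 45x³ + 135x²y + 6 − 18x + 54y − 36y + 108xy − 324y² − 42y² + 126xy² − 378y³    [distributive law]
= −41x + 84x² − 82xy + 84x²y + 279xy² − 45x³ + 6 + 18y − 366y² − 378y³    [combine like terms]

Applying distributive law to the line above:

(5x − 35xy − 15x² − 6 + 42y + 18x − 6y + 42y² + 18xy)(−1 + 3x − 9y)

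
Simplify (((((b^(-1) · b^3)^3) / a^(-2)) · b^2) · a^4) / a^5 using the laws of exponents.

(((((b^(-1) · b^3)^3) / a^(-2)) · b^2) · a^4) / a^5
= ((((((b^(-1))^3) · ((b^3)^3)) / a^(-2)) · b^2) · a^4) / a^5    [power of a product]
= ((((b^(-3) · ((b^3)^3)) / a^(-2)) · b^2) · a^4) / a^5    [power of a power]
= ((((b^(-3) · b^9) / a^(-2)) · b^2) · a^4) / a^5    [power of a power]
= (((b^6 / a^(-2)) · b^2) · a^4) / a^5    [product of powers]
= ab^8    [quotient of powers; product of powers]

ab^8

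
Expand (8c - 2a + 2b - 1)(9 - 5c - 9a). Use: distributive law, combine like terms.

77c - 40c^2 - 62ac - 9a + 18a^2 + 18b - 10bc - 18ab - 9

(8c - 2a + 2b - 1)(9 - 5c - 9a)
= 72c - 40c^2 - 72ac - 18a + 10ac + 18a^2 + 18b - 10bc - 18ab - 9 + 5c + 9a    [distributive law]
= 77c - 40c^2 - 62ac - 9a + 18a^2 + 18b - 10bc - 18ab - 9    [combine like terms]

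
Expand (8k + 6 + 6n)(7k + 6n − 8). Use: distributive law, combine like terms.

56k² + 90kn − 22k − 12n − 48 + 36n²

(8k + 6 + 6n)(7k + 6n − 8)
= 56k² + 48kn − 64k + 42k + 36n − 48 + 42kn + 36n² − 48n    [distributive law]
= 56k² + 90kn − 22k − 12n − 48 + 36n²    [combine like terms]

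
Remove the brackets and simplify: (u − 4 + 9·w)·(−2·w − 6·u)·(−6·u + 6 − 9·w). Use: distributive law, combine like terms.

390·u²·w − 600·u·w + 612·u·w² + 36·u³ − 180·u² + 48·w − 180·w² + 144·u + 162·w³

(u − 4 + 9·w)·(−2·w − 6·u)·(−6·u + 6 − 9·w)
= (−2·u·w − 6·u² + 8·w + 24·u − 18·w² − 54·u·w)·(−6·u + 6 − 9·w)    [distributive law]
= (−56·u·w − 6·u² + 8·w + 24·u − 18·w²)·(−6·u + 6 − 9·w)    [combine like terms]
= 336·u²·w − 336·u·w + 504·u·w² + 36·u³ − 36·u² + 54·u²·w − 48·u·w + 48·w − 72·w² − 144·u² + 144·u − 216·u·w + 108·u·w² − 108·w² + 162·w³    [distributive law]
= 390·u²·w − 600·u·w + 612·u·w² + 36·u³ − 180·u² + 48·w − 180·w² + 144·u + 162·w³    [combine like terms]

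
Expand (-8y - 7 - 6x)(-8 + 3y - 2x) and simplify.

(-8y - 7 - 6x)(-8 + 3y - 2x)
= 64y - 24y² + 16xy + 56 - 21y + 14x + 48x - 18xy + 12x²    [distributive law]
= 43y - 24y² - 2xy + 56 + 62x + 12x²    [combine like terms]

43y - 24y² - 2xy + 56 + 62x + 12x²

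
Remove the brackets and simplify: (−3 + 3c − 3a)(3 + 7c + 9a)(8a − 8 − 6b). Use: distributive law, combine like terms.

216a + 72 + 54b − 144ac + 96c + 72bc − 72a² + 216ab + 168ac² − 168c² − 126bc² + 48a²c − 36abc − 216a³ + 162a²b

(−3 + 3c − 3a)(3 + 7c + 9a)(8a − 8 − 6b)
= (−9 − 21c − 27a + 9c + 21c² + 27ac − 9a − 21ac − 27a²)(8a − 8 − 6b)    [distributive law]
= (−9 − 12c − 36a + 21c² + 6ac − 27a²)(8a − 8 − 6b)    [combine like terms]
= −72a + 72 + 54b − 96ac + 96c + 72bc − 288a² + 288a + 216ab + 168ac² − 168c² − 126bc² + 48a²c − 48ac − 36abc − 216a³ + 216a² + 162a²b    [distributive law]
= 216a + 72 + 54b − 144ac + 96c + 72bc − 72a² + 216ab + 168ac² − 168c² − 126bc² + 48a²c − 36abc − 216a³ + 162a²b    [combine like terms]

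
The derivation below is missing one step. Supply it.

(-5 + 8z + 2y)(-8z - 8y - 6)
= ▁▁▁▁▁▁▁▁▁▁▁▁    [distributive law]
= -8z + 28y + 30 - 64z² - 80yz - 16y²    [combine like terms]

By distributive law:

40z + 40y + 30 - 64z² - 64yz - 48z - 16yz - 16y² - 12y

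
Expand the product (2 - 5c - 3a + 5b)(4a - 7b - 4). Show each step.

(2 - 5c - 3a + 5b)(4a - 7b - 4)
= 8a - 14b - 8 - 20ac + 35bc + 20c - 12a^2 + 21ab + 12a + 20ab - 35b^2 - 20b    [distributive law]
= 20a - 34b - 8 - 20ac + 35bc + 20c - 12a^2 + 41ab - 35b^2    [combine like terms]

20a - 34b - 8 - 20ac + 35bc + 20c - 12a^2 + 41ab - 35b^2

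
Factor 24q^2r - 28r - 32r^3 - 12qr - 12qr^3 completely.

4r(6q^2 - 7 - 8r^2 - 3q - 3qr^2)

24q^2r - 28r - 32r^3 - 12qr - 12qr^3
= 4(6q^2r - 7r - 8r^3 - 3qr - 3qr^3)    [factor out 4]
= 4r(6q^2 - 7 - 8r^2 - 3q - 3qr^2)    [factor out r]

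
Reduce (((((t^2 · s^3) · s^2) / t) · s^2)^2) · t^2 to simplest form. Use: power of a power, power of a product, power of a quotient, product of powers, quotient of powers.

(((((t^2 · s^3) · s^2) / t) · s^2)^2) · t^2
= (((((t^2 · s^3) · s^2) / t)^2) · ((s^2)^2)) · t^2    [power of a product]
= (((((t^2 · s^3) · s^2)^2) / (t^2)) · ((s^2)^2)) · t^2    [power of a quotient]
= (((((t^2 · s^3)^2) · ((s^2)^2)) / (t^2)) · ((s^2)^2)) · t^2    [power of a product]
= ((((((t^2)^2) · ((s^3)^2)) · ((s^2)^2)) / (t^2)) · ((s^2)^2)) · t^2    [power of a product]
= ((((t^4 · ((s^3)^2)) · ((s^2)^2)) / (t^2)) · ((s^2)^2)) · t^2    [power of a power]
= ((((t^4 · s^6) · ((s^2)^2)) / (t^2)) · ((s^2)^2)) · t^2    [power of a power]
= ((((t^4 · s^6) · s^4) / (t^2)) · ((s^2)^2)) · t^2    [power of a power]
= ((((t^4 · s^6) · s^4) / t^2) · s^4) · t^2    [power of a power]
= s^14t^4    [quotient of powers; product of powers]

s^14t^4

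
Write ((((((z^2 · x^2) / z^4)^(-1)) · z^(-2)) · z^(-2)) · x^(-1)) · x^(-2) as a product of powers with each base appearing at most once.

((((((z^2 · x^2) / z^4)^(-1)) · z^(-2)) · z^(-2)) · x^(-1)) · x^(-2)
= ((((((z^2 · x^2)^(-1)) / ((z^4)^(-1))) · z^(-2)) · z^(-2)) · x^(-1)) · x^(-2)    [power of a quotient]
= (((((((z^2)^(-1)) · ((x^2)^(-1))) / ((z^4)^(-1))) · z^(-2)) · z^(-2)) · x^(-1)) · x^(-2)    [power of a product]
= (((((z^(-2) · ((x^2)^(-1))) / ((z^4)^(-1))) · z^(-2)) · z^(-2)) · x^(-1)) · x^(-2)    [power of a power]
= (((((z^(-2) · x^(-2)) / ((z^4)^(-1))) · z^(-2)) · z^(-2)) · x^(-1)) · x^(-2)    [power of a power]
= (((((z^(-2) · x^(-2)) / z^(-4)) · z^(-2)) · z^(-2)) · x^(-1)) · x^(-2)    [power of a power]
= x^(-5)·z^(-2)    [quotient of powers; product of powers]

x^(-5)·z^(-2)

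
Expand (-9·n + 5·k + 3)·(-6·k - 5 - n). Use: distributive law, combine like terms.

49·k·n + 42·n + 9·n^2 - 30·k^2 - 43·k - 15

(-9·n + 5·k + 3)·(-6·k - 5 - n)
= 54·k·n + 45·n + 9·n^2 - 30·k^2 - 25·k - 5·k·n - 18·k - 15 - 3·n    [distributive law]
= 49·k·n + 42·n + 9·n^2 - 30·k^2 - 43·k - 15    [combine like terms]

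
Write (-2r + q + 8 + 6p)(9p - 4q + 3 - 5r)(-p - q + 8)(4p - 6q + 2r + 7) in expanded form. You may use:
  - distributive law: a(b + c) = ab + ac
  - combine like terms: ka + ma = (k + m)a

84p^3r - 186p^2qr + 56p^2r^2 - 332p^2r - 244pq^2r + 110pqr^2 + 2261pqr - 426pr^2 - 2446pr + 26q^3r + 54q^2r^2 - 447q^2r - 410qr^2 + 2186qr - 176r^2 - 2192r - 20pr^3 - 20qr^3 + 160r^3 + 168p^3q + 310p^2q^2 - 3049p^2q - 98pq^3 + 1207pq^2 - 6467pq - 24q^4 + 46q^3 + 1515q^2 - 2944q + 990p^3 + 5178p^2 + 5640p + 1344 - 216p^4

(-2r + q + 8 + 6p)(9p - 4q + 3 - 5r)(-p - q + 8)(4p - 6q + 2r + 7)
= (-18pr + 8qr - 6r + 10r^2 + 9pq - 4q^2 + 3q - 5qr + 72p - 32q + 24 - 40r + 54p^2 - 24pq + 18p - 30pr)(-p - q + 8)(4p - 6q + 2r + 7)    [distributive law]
= (-48pr + 3qr - 46r + 10r^2 - 15pq - 4q^2 - 29q + 90p + 24 + 54p^2)(-p - q + 8)(4p - 6q + 2r + 7)    [combine like terms]
= (48p^2r + 48pqr - 384pr - 3pqr - 3q^2r + 24qr + 46pr + 46qr - 368r - 10pr^2 - 10qr^2 + 80r^2 + 15p^2q + 15pq^2 - 120pq + 4pq^2 + 4q^3 - 32q^2 + 29pq + 29q^2 - 232q - 90p^2 - 90pq + 720p - 24p - 24q + 192 - 54p^3 - 54p^2q + 432p^2)(4p - 6q + 2r + 7)    [distributive law]
= (48p^2r + 45pqr - 338pr - 3q^2r + 70qr - 368r - 10pr^2 - 10qr^2 + 80r^2 - 39p^2q + 19pq^2 - 181pq + 4q^3 - 3q^2 - 256q + 342p^2 + 696p + 192 - 54p^3)(4p - 6q + 2r + 7)    [combine like terms]
= 192p^3r - 288p^2qr + 96p^2r^2 + 336p^2r + 180p^2qr - 270pq^2r + 90pqr^2 + 315pqr - 1352p^2r + 2028pqr - 676pr^2 - 2366pr - 12pq^2r + 18q^3r - 6q^2r^2 - 21q^2r + 280pqr - 420q^2r + 140qr^2 + 490qr - 1472pr + 2208qr - 736r^2 - 2576r - 40p^2r^2 + 60pqr^2 - 20pr^3 - 70pr^2 - 40pqr^2 + 60q^2r^2 - 20qr^3 - 70qr^2 + 320pr^2 - 480qr^2 + 160r^3 + 560r^2 - 156p^3q + 234p^2q^2 - 78p^2qr - 273p^2q + 76p^2q^2 - 114pq^3 + 38pq^2r + 133pq^2 - 724p^2q + 1086pq^2 - 362pqr - 1267pq + 16pq^3 - 24q^4 + 8q^3r + 28q^3 - 12pq^2 + 18q^3 - 6q^2r - 21q^2 - 1024pq + 1536q^2 - 512qr - 1792q + 1368p^3 - 2052p^2q + 684p^2r + 2394p^2 + 2784p^2 - 4176pq + 1392pr + 4872p + 768p - 1152q + 384r + 1344 - 216p^4 + 324p^3q - 108p^3r - 378p^3    [distributive law]
= 84p^3r - 186p^2qr + 56p^2r^2 - 332p^2r - 244pq^2r + 110pqr^2 + 2261pqr - 426pr^2 - 2446pr + 26q^3r + 54q^2r^2 - 447q^2r - 410qr^2 + 2186qr - 176r^2 - 2192r - 20pr^3 - 20qr^3 + 160r^3 + 168p^3q + 310p^2q^2 - 3049p^2q - 98pq^3 + 1207pq^2 - 6467pq - 24q^4 + 46q^3 + 1515q^2 - 2944q + 990p^3 + 5178p^2 + 5640p + 1344 - 216p^4    [combine like terms]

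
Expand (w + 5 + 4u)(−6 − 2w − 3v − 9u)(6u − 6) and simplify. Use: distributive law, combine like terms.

6uw + 96w − 12uw^2 + 12w^2 − 18uvw + 18vw − 102u^2w + 234u + 180 − 18uv + 90v − 198u^2 − 72u^2v − 216u^3

(w + 5 + 4u)(−6 − 2w − 3v − 9u)(6u − 6)
= (−6w − 2w^2 − 3vw − 9uw − 30 − 10w − 15v − 45u − 24u − 8uw − 12uv − 36u^2)(6u − 6)    [distributive law]
= (−16w − 2w^2 − 3vw − 17uw − 30 − 15v − 69u − 12uv − 36u^2)(6u − 6)    [combine like terms]
= −96uw + 96w − 12uw^2 + 12w^2 − 18uvw + 18vw − 102u^2w + 102uw − 180u + 180 − 90uv + 90v − 414u^2 + 414u − 72u^2v + 72uv − 216u^3 + 216u^2    [distributive law]
= 6uw + 96w − 12uw^2 + 12w^2 − 18uvw + 18vw − 102u^2w + 234u + 180 − 18uv + 90v − 198u^2 − 72u^2v − 216u^3    [combine like terms]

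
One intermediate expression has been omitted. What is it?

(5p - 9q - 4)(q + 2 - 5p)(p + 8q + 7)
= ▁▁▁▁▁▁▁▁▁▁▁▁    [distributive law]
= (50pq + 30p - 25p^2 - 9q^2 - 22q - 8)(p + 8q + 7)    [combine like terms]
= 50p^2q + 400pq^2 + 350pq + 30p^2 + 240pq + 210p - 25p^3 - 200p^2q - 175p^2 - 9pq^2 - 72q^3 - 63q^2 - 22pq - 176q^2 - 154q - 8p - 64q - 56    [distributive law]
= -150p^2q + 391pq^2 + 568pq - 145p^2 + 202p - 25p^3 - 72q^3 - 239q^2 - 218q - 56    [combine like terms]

By distributive law:

(5pq + 10p - 25p^2 - 9q^2 - 18q + 45pq - 4q - 8 + 20p)(p + 8q + 7)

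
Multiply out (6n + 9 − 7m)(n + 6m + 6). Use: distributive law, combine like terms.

6n^2 + 29mn + 45n + 12m + 54 − 42m^2

(6n + 9 − 7m)(n + 6m + 6)
= 6n^2 + 36mn + 36n + 9n + 54m + 54 − 7mn − 42m^2 − 42m    [distributive law]
= 6n^2 + 29mn + 45n + 12m + 54 − 42m^2    [combine like terms]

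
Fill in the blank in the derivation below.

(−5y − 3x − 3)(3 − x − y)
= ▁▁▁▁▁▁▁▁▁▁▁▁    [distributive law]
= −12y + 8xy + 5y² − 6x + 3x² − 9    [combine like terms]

By distributive law:

−15y + 5xy + 5y² − 9x + 3x² + 3xy − 9 + 3x + 3y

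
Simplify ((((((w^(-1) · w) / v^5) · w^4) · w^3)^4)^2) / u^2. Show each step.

u^(-2)v^(-40)w^56

((((((w^(-1) · w) / v^5) · w^4) · w^3)^4)^2) / u^2
= (((((w^(-1) · w) / v^5) · w^4) · w^3)^8) / u^2    [power of a power]
= (((((w^(-1) · w) / v^5) · w^4)^8) · ((w^3)^8)) / u^2    [power of a product]
= (((((w^(-1) · w) / v^5)^8) · ((w^4)^8)) · ((w^3)^8)) / u^2    [power of a product]
= (((((w^(-1) · w)^8) / ((v^5)^8)) · ((w^4)^8)) · ((w^3)^8)) / u^2    [power of a quotient]
= ((((((w^(-1))^8) · (w^8)) / ((v^5)^8)) · ((w^4)^8)) · ((w^3)^8)) / u^2    [power of a product]
= ((((w^(-8) · (w^8)) / ((v^5)^8)) · ((w^4)^8)) · ((w^3)^8)) / u^2    [power of a power]
= (((w^0 / ((v^5)^8)) · ((w^4)^8)) · ((w^3)^8)) / u^2    [product of powers]
= (((w^0 / v^40) · ((w^4)^8)) · ((w^3)^8)) / u^2    [power of a power]
= (((w^0 / v^40) · w^32) · ((w^3)^8)) / u^2    [power of a power]
= (((w^0 / v^40) · w^32) · w^24) / u^2    [power of a power]
= u^(-2)v^(-40)w^56    [quotient of powers; product of powers]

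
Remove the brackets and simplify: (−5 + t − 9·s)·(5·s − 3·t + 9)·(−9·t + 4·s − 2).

986·s·t − 334·s² + 32·s − 210·t² + 357·t + 90 − 300·s·t² + 533·s²·t + 27·t³ − 180·s³

(−5 + t − 9·s)·(5·s − 3·t + 9)·(−9·t + 4·s − 2)
= (−25·s + 15·t − 45 + 5·s·t − 3·t² + 9·t − 45·s² + 27·s·t − 81·s)·(−9·t + 4·s − 2)    [distributive law]
= (−106·s + 24·t − 45 + 32·s·t − 3·t² − 45·s²)·(−9·t + 4·s − 2)    [combine like terms]
= 954·s·t − 424·s² + 212·s − 216·t² + 96·s·t − 48·t + 405·t − 180·s + 90 − 288·s·t² + 128·s²·t − 64·s·t + 27·t³ − 12·s·t² + 6·t² + 405·s²·t − 180·s³ + 90·s²    [distributive law]
= 986·s·t − 334·s² + 32·s − 210·t² + 357·t + 90 − 300·s·t² + 533·s²·t + 27·t³ − 180·s³    [combine like terms]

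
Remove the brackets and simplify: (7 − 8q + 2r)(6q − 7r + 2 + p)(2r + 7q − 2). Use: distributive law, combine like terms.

−399qr + 278q² + 46q − 62r² + 118r − 28 + 10pr + 65pq − 14p + 380q²r − 336q³ + 38qr² − 2pqr − 56pq² − 28r³ + 4pr²

(7 − 8q + 2r)(6q − 7r + 2 + p)(2r + 7q − 2)
= (42q − 49r + 14 + 7p − 48q² + 56qr − 16q − 8pq + 12qr − 14r² + 4r + 2pr)(2r + 7q − 2)    [distributive law]
= (26q − 45r + 14 + 7p − 48q² + 68qr − 8pq − 14r² + 2pr)(2r + 7q − 2)    [combine like terms]
= 52qr + 182q² − 52q − 90r² − 315qr + 90r + 28r + 98q − 28 + 14pr + 49pq − 14p − 96q²r − 336q³ + 96q² + 136qr² + 476q²r − 136qr − 16pqr − 56pq² + 16pq − 28r³ − 98qr² + 28r² + 4pr² + 14pqr − 4pr    [distributive law]
= −399qr + 278q² + 46q − 62r² + 118r − 28 + 10pr + 65pq − 14p + 380q²r − 336q³ + 38qr² − 2pqr − 56pq² − 28r³ + 4pr²    [combine like terms]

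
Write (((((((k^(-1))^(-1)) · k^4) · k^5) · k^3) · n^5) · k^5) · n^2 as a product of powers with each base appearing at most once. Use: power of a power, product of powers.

k^18n^7

(((((((k^(-1))^(-1)) · k^4) · k^5) · k^3) · n^5) · k^5) · n^2
= (((((k · k^4) · k^5) · k^3) · n^5) · k^5) · n^2    [power of a power]
= ((((k^5 · k^5) · k^3) · n^5) · k^5) · n^2    [product of powers]
= (((k^10 · k^3) · n^5) · k^5) · n^2    [product of powers]
= ((k^13 · n^5) · k^5) · n^2    [product of powers]
= k^18n^7    [product of powers]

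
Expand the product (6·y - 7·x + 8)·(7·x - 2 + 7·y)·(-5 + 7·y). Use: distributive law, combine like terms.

525·x·y - 49·x·y² - 332·y + 98·y² + 294·y³ + 245·x² - 343·x²·y - 350·x + 80

(6·y - 7·x + 8)·(7·x - 2 + 7·y)·(-5 + 7·y)
= (42·x·y - 12·y + 42·y² - 49·x² + 14·x - 49·x·y + 56·x - 16 + 56·y)·(-5 + 7·y)    [distributive law]
= (-7·x·y + 44·y + 42·y² - 49·x² + 70·x - 16)·(-5 + 7·y)    [combine like terms]
= 35·x·y - 49·x·y² - 220·y + 308·y² - 210·y² + 294·y³ + 245·x² - 343·x²·y - 350·x + 490·x·y + 80 - 112·y    [distributive law]
= 525·x·y - 49·x·y² - 332·y + 98·y² + 294·y³ + 245·x² - 343·x²·y - 350·x + 80    [combine like terms]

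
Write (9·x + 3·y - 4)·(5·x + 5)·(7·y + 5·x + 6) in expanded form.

(9·x + 3·y - 4)·(5·x + 5)·(7·y + 5·x + 6)
= (45·x^2 + 45·x + 15·x·y + 15·y - 20·x - 20)·(7·y + 5·x + 6)    [distributive law]
= (45·x^2 + 25·x + 15·x·y + 15·y - 20)·(7·y + 5·x + 6)    [combine like terms]
= 315·x^2·y + 225·x^3 + 270·x^2 + 175·x·y + 125·x^2 + 150·x + 105·x·y^2 + 75·x^2·y + 90·x·y + 105·y^2 + 75·x·y + 90·y - 140·y - 100·x - 120    [distributive law]
= 390·x^2·y + 225·x^3 + 395·x^2 + 340·x·y + 50·x + 105·x·y^2 + 105·y^2 - 50·y - 120    [combine like terms]

390·x^2·y + 225·x^3 + 395·x^2 + 340·x·y + 50·x + 105·x·y^2 + 105·y^2 - 50·y - 120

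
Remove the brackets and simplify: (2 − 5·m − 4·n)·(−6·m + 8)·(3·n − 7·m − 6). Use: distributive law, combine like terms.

−76·m·n + 184·m^2 + 200·m + 240·n − 96 − 78·m^2·n − 210·m^3 + 72·m·n^2 − 96·n^2

(2 − 5·m − 4·n)·(−6·m + 8)·(3·n − 7·m − 6)
= (−12·m + 16 + 30·m^2 − 40·m + 24·m·n − 32·n)·(3·n − 7·m − 6)    [distributive law]
= (−52·m + 16 + 30·m^2 + 24·m·n − 32·n)·(3·n − 7·m − 6)    [combine like terms]
= −156·m·n + 364·m^2 + 312·m + 48·n − 112·m − 96 + 90·m^2·n − 210·m^3 − 180·m^2 + 72·m·n^2 − 168·m^2·n − 144·m·n − 96·n^2 + 224·m·n + 192·n    [distributive law]
= −76·m·n + 184·m^2 + 200·m + 240·n − 96 − 78·m^2·n − 210·m^3 + 72·m·n^2 − 96·n^2    [combine like terms]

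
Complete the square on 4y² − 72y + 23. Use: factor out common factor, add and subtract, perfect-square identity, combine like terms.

4y² − 72y + 23
= 4(y² − 18y) + 23    [factor out 4 from the y-terms]
= 4(y² − 18y + 81 − 81) + 23    [add and subtract 81 inside the bracket]
= 4(y − 9)² − 324 + 23    [perfect-square identity]
= 4(y − 9)² − 301    [combine constants]

4(y − 9)² − 301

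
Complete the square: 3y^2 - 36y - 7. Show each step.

3(y - 6)^2 - 115

3y^2 - 36y - 7
= 3(y^2 - 12y) - 7    [factor out 3 from the y-terms]
= 3(y^2 - 12y + 36 - 36) - 7    [add and subtract 36 inside the bracket]
= 3(y - 6)^2 - 108 - 7    [perfect-square identity]
= 3(y - 6)^2 - 115    [combine constants]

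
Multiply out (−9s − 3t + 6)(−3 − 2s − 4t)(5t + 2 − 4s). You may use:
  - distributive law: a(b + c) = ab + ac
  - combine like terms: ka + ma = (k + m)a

(−9s − 3t + 6)(−3 − 2s − 4t)(5t + 2 − 4s)
= (27s + 18s^2 + 36st + 9t + 6st + 12t^2 − 18 − 12s − 24t)(5t + 2 − 4s)    [distributive law]
= (15s + 18s^2 + 42st − 15t + 12t^2 − 18)(5t + 2 − 4s)    [combine like terms]
= 75st + 30s − 60s^2 + 90s^2t + 36s^2 − 72s^3 + 210st^2 + 84st − 168s^2t − 75t^2 − 30t + 60st + 60t^3 + 24t^2 − 48st^2 − 90t − 36 + 72s    [distributive law]
= 219st + 102s − 24s^2 − 78s^2t − 72s^3 + 162st^2 − 51t^2 − 120t + 60t^3 − 36    [combine like terms]

219st + 102s − 24s^2 − 78s^2t − 72s^3 + 162st^2 − 51t^2 − 120t + 60t^3 − 36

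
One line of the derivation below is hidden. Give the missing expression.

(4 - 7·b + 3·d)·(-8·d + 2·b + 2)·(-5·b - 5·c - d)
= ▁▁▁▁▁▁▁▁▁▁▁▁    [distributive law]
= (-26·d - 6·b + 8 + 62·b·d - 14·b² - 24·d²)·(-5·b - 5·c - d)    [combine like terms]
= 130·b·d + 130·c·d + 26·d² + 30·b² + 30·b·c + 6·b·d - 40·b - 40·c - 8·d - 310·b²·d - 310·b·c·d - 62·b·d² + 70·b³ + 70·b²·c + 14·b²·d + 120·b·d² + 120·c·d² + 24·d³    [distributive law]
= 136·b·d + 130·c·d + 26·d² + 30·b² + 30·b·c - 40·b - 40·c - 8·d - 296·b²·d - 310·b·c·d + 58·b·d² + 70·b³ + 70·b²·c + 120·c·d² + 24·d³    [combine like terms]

By distributive law:

(-32·d + 8·b + 8 + 56·b·d - 14·b² - 14·b - 24·d² + 6·b·d + 6·d)·(-5·b - 5·c - d)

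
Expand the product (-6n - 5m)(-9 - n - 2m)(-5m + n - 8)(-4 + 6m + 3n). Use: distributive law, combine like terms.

-2228mn - 2781m^2n - 995mn^2 - 1320n^2 - 6n^3 + 1728n - 303m^2n^2 - 3mn^3 + 18n^4 - 600m^3n - 940m^2 - 1630m^3 + 1440m - 300m^4

(-6n - 5m)(-9 - n - 2m)(-5m + n - 8)(-4 + 6m + 3n)
= (54n + 6n^2 + 12mn + 45m + 5mn + 10m^2)(-5m + n - 8)(-4 + 6m + 3n)    [distributive law]
= (54n + 6n^2 + 17mn + 45m + 10m^2)(-5m + n - 8)(-4 + 6m + 3n)    [combine like terms]
= (-270mn + 54n^2 - 432n - 30mn^2 + 6n^3 - 48n^2 - 85m^2n + 17mn^2 - 136mn - 225m^2 + 45mn - 360m - 50m^3 + 10m^2n - 80m^2)(-4 + 6m + 3n)    [distributive law]
= (-361mn + 6n^2 - 432n - 13mn^2 + 6n^3 - 75m^2n - 305m^2 - 360m - 50m^3)(-4 + 6m + 3n)    [combine like terms]
= 1444mn - 2166m^2n - 1083mn^2 - 24n^2 + 36mn^2 + 18n^3 + 1728n - 2592mn - 1296n^2 + 52mn^2 - 78m^2n^2 - 39mn^3 - 24n^3 + 36mn^3 + 18n^4 + 300m^2n - 450m^3n - 225m^2n^2 + 1220m^2 - 1830m^3 - 915m^2n + 1440m - 2160m^2 - 1080mn + 200m^3 - 300m^4 - 150m^3n    [distributive law]
= -2228mn - 2781m^2n - 995mn^2 - 1320n^2 - 6n^3 + 1728n - 303m^2n^2 - 3mn^3 + 18n^4 - 600m^3n - 940m^2 - 1630m^3 + 1440m - 300m^4    [combine like terms]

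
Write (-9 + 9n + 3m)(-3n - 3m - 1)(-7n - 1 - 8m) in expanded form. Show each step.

(-9 + 9n + 3m)(-3n - 3m - 1)(-7n - 1 - 8m)
= (27n + 27m + 9 - 27n^2 - 27mn - 9n - 9mn - 9m^2 - 3m)(-7n - 1 - 8m)    [distributive law]
= (18n + 24m + 9 - 27n^2 - 36mn - 9m^2)(-7n - 1 - 8m)    [combine like terms]
= -126n^2 - 18n - 144mn - 168mn - 24m - 192m^2 - 63n - 9 - 72m + 189n^3 + 27n^2 + 216mn^2 + 252mn^2 + 36mn + 288m^2n + 63m^2n + 9m^2 + 72m^3    [distributive law]
= -99n^2 - 81n - 276mn - 96m - 183m^2 - 9 + 189n^3 + 468mn^2 + 351m^2n + 72m^3    [combine like terms]

-99n^2 - 81n - 276mn - 96m - 183m^2 - 9 + 189n^3 + 468mn^2 + 351m^2n + 72m^3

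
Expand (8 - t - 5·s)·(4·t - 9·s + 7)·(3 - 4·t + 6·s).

-149·t - 112·t^2 + 545·s·t + 15·s - 507·s^2 + 168 + 16·t^3 + 20·s·t^2 - 246·s^2·t + 270·s^3

(8 - t - 5·s)·(4·t - 9·s + 7)·(3 - 4·t + 6·s)
= (32·t - 72·s + 56 - 4·t^2 + 9·s·t - 7·t - 20·s·t + 45·s^2 - 35·s)·(3 - 4·t + 6·s)    [distributive law]
= (25·t - 107·s + 56 - 4·t^2 - 11·s·t + 45·s^2)·(3 - 4·t + 6·s)    [combine like terms]
= 75·t - 100·t^2 + 150·s·t - 321·s + 428·s·t - 642·s^2 + 168 - 224·t + 336·s - 12·t^2 + 16·t^3 - 24·s·t^2 - 33·s·t + 44·s·t^2 - 66·s^2·t + 135·s^2 - 180·s^2·t + 270·s^3    [distributive law]
= -149·t - 112·t^2 + 545·s·t + 15·s - 507·s^2 + 168 + 16·t^3 + 20·s·t^2 - 246·s^2·t + 270·s^3    [combine like terms]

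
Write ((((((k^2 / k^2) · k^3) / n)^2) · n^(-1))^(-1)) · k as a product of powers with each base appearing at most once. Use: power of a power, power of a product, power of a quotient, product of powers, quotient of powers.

((((((k^2 / k^2) · k^3) / n)^2) · n^(-1))^(-1)) · k
= ((((((k^2 / k^2) · k^3) / n)^2)^(-1)) · ((n^(-1))^(-1))) · k    [power of a product]
= (((((k^2 / k^2) · k^3) / n)^(-2)) · ((n^(-1))^(-1))) · k    [power of a power]
= (((((k^2 / k^2) · k^3)^(-2)) / (n^(-2))) · ((n^(-1))^(-1))) · k    [power of a quotient]
= (((((k^2 / k^2)^(-2)) · ((k^3)^(-2))) / (n^(-2))) · ((n^(-1))^(-1))) · k    [power of a product]
= ((((((k^2)^(-2)) / ((k^2)^(-2))) · ((k^3)^(-2))) / (n^(-2))) · ((n^(-1))^(-1))) · k    [power of a quotient]
= ((((k^(-4) / ((k^2)^(-2))) · ((k^3)^(-2))) / (n^(-2))) · ((n^(-1))^(-1))) · k    [power of a power]
= ((((k^(-4) / k^(-4)) · ((k^3)^(-2))) / (n^(-2))) · ((n^(-1))^(-1))) · k    [power of a power]
= (((k^0 · ((k^3)^(-2))) / (n^(-2))) · ((n^(-1))^(-1))) · k    [quotient of powers]
= (((k^0 · k^(-6)) / (n^(-2))) · ((n^(-1))^(-1))) · k    [power of a power]
= ((k^(-6) / (n^(-2))) · ((n^(-1))^(-1))) · k    [product of powers]
= ((k^(-6) / n^(-2)) · n) · k    [power of a power]
= k^(-5)·n^3    [quotient of powers; product of powers]

k^(-5)·n^3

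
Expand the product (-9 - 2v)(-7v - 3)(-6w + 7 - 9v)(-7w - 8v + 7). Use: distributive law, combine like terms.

2898vw^2 + 6385v^2w - 3282vw - 5581v^2 + 168v + 3302v^3 + 1134w^2 - 2457w + 1323 + 588v^2w^2 + 1554v^3w + 1008v^4

(-9 - 2v)(-7v - 3)(-6w + 7 - 9v)(-7w - 8v + 7)
= (63v + 27 + 14v^2 + 6v)(-6w + 7 - 9v)(-7w - 8v + 7)    [distributive law]
= (69v + 27 + 14v^2)(-6w + 7 - 9v)(-7w - 8v + 7)    [combine like terms]
= (-414vw + 483v - 621v^2 - 162w + 189 - 243v - 84v^2w + 98v^2 - 126v^3)(-7w - 8v + 7)    [distributive law]
= (-414vw + 240v - 523v^2 - 162w + 189 - 84v^2w - 126v^3)(-7w - 8v + 7)    [combine like terms]
= 2898vw^2 + 3312v^2w - 2898vw - 1680vw - 1920v^2 + 1680v + 3661v^2w + 4184v^3 - 3661v^2 + 1134w^2 + 1296vw - 1134w - 1323w - 1512v + 1323 + 588v^2w^2 + 672v^3w - 588v^2w + 882v^3w + 1008v^4 - 882v^3    [distributive law]
= 2898vw^2 + 6385v^2w - 3282vw - 5581v^2 + 168v + 3302v^3 + 1134w^2 - 2457w + 1323 + 588v^2w^2 + 1554v^3w + 1008v^4    [combine like terms]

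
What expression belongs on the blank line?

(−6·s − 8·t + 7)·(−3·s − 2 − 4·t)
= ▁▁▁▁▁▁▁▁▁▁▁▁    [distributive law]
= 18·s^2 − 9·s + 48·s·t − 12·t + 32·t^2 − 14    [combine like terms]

By distributive law:

18·s^2 + 12·s + 24·s·t + 24·s·t + 16·t + 32·t^2 − 21·s − 14 − 28·t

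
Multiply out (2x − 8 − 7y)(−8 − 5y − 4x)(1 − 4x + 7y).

−240x − 72x^2 − 254xy − 128x^2y − 14xy^2 + 32x^3 + 64 + 544y + 707y^2 + 245y^3

(2x − 8 − 7y)(−8 − 5y − 4x)(1 − 4x + 7y)
= (−16x − 10xy − 8x^2 + 64 + 40y + 32x + 56y + 35y^2 + 28xy)(1 − 4x + 7y)    [distributive law]
= (16x + 18xy − 8x^2 + 64 + 96y + 35y^2)(1 − 4x + 7y)    [combine like terms]
= 16x − 64x^2 + 112xy + 18xy − 72x^2y + 126xy^2 − 8x^2 + 32x^3 − 56x^2y + 64 − 256x + 448y + 96y − 384xy + 672y^2 + 35y^2 − 140xy^2 + 245y^3    [distributive law]
= −240x − 72x^2 − 254xy − 128x^2y − 14xy^2 + 32x^3 + 64 + 544y + 707y^2 + 245y^3    [combine like terms]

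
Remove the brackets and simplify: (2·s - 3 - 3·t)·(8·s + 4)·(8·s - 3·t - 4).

(2·s - 3 - 3·t)·(8·s + 4)·(8·s - 3·t - 4)
= (16·s^2 + 8·s - 24·s - 12 - 24·s·t - 12·t)·(8·s - 3·t - 4)    [distributive law]
= (16·s^2 - 16·s - 12 - 24·s·t - 12·t)·(8·s - 3·t - 4)    [combine like terms]
= 128·s^3 - 48·s^2·t - 64·s^2 - 128·s^2 + 48·s·t + 64·s - 96·s + 36·t + 48 - 192·s^2·t + 72·s·t^2 + 96·s·t - 96·s·t + 36·t^2 + 48·t    [distributive law]
= 128·s^3 - 240·s^2·t - 192·s^2 + 48·s·t - 32·s + 84·t + 48 + 72·s·t^2 + 36·t^2    [combine like terms]

128·s^3 - 240·s^2·t - 192·s^2 + 48·s·t - 32·s + 84·t + 48 + 72·s·t^2 + 36·t^2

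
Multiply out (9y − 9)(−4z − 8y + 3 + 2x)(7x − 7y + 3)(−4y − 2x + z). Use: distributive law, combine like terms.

−126xy^2z + 630x^2yz − 252xyz^2 − 504y^3z + 252y^2z^2 + 531y^2z + 585xyz − 360yz^2 + 1512xy^3 + 756x^2y^2 − 2016y^4 + 3636y^3 − 1674xy^2 − 1242x^2y − 1944y^2 + 54yz − 252x^3y − 630x^2z + 252xz^2 − 459xz + 108z^2 + 486x^2 + 324y + 162x − 81z + 252x^3

(9y − 9)(−4z − 8y + 3 + 2x)(7x − 7y + 3)(−4y − 2x + z)
= (−36yz − 72y^2 + 27y + 18xy + 36z + 72y − 27 − 18x)(7x − 7y + 3)(−4y − 2x + z)    [distributive law]
= (−36yz − 72y^2 + 99y + 18xy + 36z − 27 − 18x)(7x − 7y + 3)(−4y − 2x + z)    [combine like terms]
= (−252xyz + 252y^2z − 108yz − 504xy^2 + 504y^3 − 216y^2 + 693xy − 693y^2 + 297y + 126x^2y − 126xy^2 + 54xy + 252xz − 252yz + 108z − 189x + 189y − 81 − 126x^2 + 126xy − 54x)(−4y − 2x + z)    [distributive law]
= (−252xyz + 252y^2z − 360yz − 630xy^2 + 504y^3 − 909y^2 + 873xy + 486y + 126x^2y + 252xz + 108z − 243x − 81 − 126x^2)(−4y − 2x + z)    [combine like terms]
= 1008xy^2z + 504x^2yz − 252xyz^2 − 1008y^3z − 504xy^2z + 252y^2z^2 + 1440y^2z + 720xyz − 360yz^2 + 2520xy^3 + 1260x^2y^2 − 630xy^2z − 2016y^4 − 1008xy^3 + 504y^3z + 3636y^3 + 1818xy^2 − 909y^2z − 3492xy^2 − 1746x^2y + 873xyz − 1944y^2 − 972xy + 486yz − 504x^2y^2 − 252x^3y + 126x^2yz − 1008xyz − 504x^2z + 252xz^2 − 432yz − 216xz + 108z^2 + 972xy + 486x^2 − 243xz + 324y + 162x − 81z + 504x^2y + 252x^3 − 126x^2z    [distributive law]
= −126xy^2z + 630x^2yz − 252xyz^2 − 504y^3z + 252y^2z^2 + 531y^2z + 585xyz − 360yz^2 + 1512xy^3 + 756x^2y^2 − 2016y^4 + 3636y^3 − 1674xy^2 − 1242x^2y − 1944y^2 + 54yz − 252x^3y − 630x^2z + 252xz^2 − 459xz + 108z^2 + 486x^2 + 324y + 162x − 81z + 252x^3    [combine like terms]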